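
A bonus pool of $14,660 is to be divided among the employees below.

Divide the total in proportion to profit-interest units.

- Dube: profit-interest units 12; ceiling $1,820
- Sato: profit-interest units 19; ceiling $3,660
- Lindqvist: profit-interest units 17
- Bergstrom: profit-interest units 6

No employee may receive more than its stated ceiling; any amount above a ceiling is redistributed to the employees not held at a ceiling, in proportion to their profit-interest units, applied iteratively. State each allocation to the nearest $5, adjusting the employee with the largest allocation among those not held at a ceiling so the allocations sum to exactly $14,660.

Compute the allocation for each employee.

Dube: $1,820 | Sato: $3,660 | Lindqvist: $6,785 | Bergstrom: $2,395

Total profit-interest units = 54.
Proportional shares (ignoring caps): Dube 3,257.78; Sato 5,158.15; Lindqvist 4,615.19; Bergstrom 1,628.89.
Capped: Dube ($1,820), Sato ($3,660); remaining pool $9,180 reallocated over remaining profit-interest units 23.
Remaining shares: Lindqvist 6,785.22 → $6,785; Bergstrom 2,394.78 → $2,395.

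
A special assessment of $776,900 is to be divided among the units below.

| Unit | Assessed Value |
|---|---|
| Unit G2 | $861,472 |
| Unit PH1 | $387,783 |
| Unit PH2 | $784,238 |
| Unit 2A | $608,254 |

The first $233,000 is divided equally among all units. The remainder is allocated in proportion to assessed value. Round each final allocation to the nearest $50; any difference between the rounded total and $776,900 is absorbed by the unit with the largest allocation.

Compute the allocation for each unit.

$233,000 shared equally gives $58,250 per unit.
Remainder $543,900 by assessed value (total 2,641,747): Unit G2 177,365.44 → $177,350; Unit PH1 79,839.28 → $79,850; Unit PH2 161,464.00 → $161,450; Unit 2A 125,231.28 → $125,250.
Totals: Unit G2 $58,250 + $177,350 = $235,600; Unit PH1 $58,250 + $79,850 = $138,100; Unit PH2 $58,250 + $161,450 = $219,700; Unit 2A $58,250 + $125,250 = $183,500.

Unit G2: $235,600; Unit PH1: $138,100; Unit PH2: $219,700; Unit 2A: $183,500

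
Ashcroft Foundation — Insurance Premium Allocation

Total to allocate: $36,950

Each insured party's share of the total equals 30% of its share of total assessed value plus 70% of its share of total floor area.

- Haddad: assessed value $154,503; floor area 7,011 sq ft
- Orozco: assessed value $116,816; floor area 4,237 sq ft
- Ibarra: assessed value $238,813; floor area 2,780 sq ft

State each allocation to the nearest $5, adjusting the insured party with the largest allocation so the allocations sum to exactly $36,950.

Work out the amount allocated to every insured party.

Haddad: $16,285 | Orozco: $10,350 | Ibarra: $10,315

Assessed value total 510,132; floor area total 14,028.
Composite weights (30% assessed value + 70% floor area): Haddad 0.4407; Orozco 0.2801; Ibarra 0.2792.
Raw shares: Haddad 16,284.27; Orozco 10,350.61; Ibarra 10,315.13.
At nearest $5: Haddad $16,285; Orozco $10,350; Ibarra $10,315. Sum = $36,950.
No rounding difference to absorb.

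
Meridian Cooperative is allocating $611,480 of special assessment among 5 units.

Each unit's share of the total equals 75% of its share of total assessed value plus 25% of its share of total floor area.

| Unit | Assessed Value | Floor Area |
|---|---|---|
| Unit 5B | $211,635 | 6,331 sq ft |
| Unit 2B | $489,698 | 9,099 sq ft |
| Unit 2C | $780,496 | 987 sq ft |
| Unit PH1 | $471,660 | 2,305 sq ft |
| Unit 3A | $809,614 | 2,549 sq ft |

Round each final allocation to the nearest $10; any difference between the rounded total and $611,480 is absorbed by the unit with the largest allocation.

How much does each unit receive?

Totals — assessed value 2,763,103, floor area 21,271.
Blended shares (75% assessed value + 25% floor area): Unit 5B 0.1319; Unit 2B 0.2399; Unit 2C 0.2235; Unit PH1 0.1551; Unit 3A 0.2497.
Unrounded shares: Unit 5B 80,625.93; Unit 2B 146,670.84; Unit 2C 136,637.30; Unit PH1 94,849.98; Unit 3A 152,695.95.
Rounded to nearest $10: Unit 5B $80,630; Unit 2B $146,670; Unit 2C $136,640; Unit PH1 $94,850; Unit 3A $152,700. Sum = $611,490.
Difference $611,480 − $611,490 = −$10 applied to largest allocation (Unit 3A): Unit 3A becomes $152,690.

Unit 5B: $80,630 · Unit 2B: $146,670 · Unit 2C: $136,640 · Unit PH1: $94,850 · Unit 3A: $152,690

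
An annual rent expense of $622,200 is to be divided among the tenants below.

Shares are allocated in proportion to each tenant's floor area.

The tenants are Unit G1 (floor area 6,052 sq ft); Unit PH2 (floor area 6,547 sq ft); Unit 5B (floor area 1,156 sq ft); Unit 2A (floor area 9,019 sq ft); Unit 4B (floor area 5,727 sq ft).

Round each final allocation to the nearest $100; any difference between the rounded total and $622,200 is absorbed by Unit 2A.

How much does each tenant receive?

Unit G1: $132,100; Unit PH2: $142,900; Unit 5B: $25,200; Unit 2A: $197,000; Unit 4B: $125,000

Total floor area = 28,501.
Pro-rata amounts: Unit G1 6,052/28,501 × $622,200 = 132,120.08; Unit PH2 6,547/28,501 × $622,200 = 142,926.33; Unit 5B 1,156/28,501 × $622,200 = 25,236.42; Unit 2A 9,019/28,501 × $622,200 = 196,892.10; Unit 4B 5,727/28,501 × $622,200 = 125,025.07.
Rounded to nearest $100: Unit G1 $132,100; Unit PH2 $142,900; Unit 5B $25,200; Unit 2A $196,900; Unit 4B $125,000. Sum = $622,100.
Difference $622,200 − $622,100 = +$100 applied to Unit 2A: Unit 2A becomes $197,000.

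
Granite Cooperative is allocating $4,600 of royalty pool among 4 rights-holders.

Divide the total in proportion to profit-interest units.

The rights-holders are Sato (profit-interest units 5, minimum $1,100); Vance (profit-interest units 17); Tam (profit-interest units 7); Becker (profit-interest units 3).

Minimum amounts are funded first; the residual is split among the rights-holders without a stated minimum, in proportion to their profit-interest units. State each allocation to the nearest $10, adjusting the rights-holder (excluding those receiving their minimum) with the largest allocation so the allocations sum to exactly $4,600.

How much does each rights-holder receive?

Sato: $1,100 · Vance: $2,200 · Tam: $910 · Becker: $390

Guaranteed amounts: Sato $1,100. Balance $3,500.
Balance split over remaining profit-interest units 27: Vance 2,203.70 → $2,200; Tam 907.41 → $910; Becker 388.89 → $390.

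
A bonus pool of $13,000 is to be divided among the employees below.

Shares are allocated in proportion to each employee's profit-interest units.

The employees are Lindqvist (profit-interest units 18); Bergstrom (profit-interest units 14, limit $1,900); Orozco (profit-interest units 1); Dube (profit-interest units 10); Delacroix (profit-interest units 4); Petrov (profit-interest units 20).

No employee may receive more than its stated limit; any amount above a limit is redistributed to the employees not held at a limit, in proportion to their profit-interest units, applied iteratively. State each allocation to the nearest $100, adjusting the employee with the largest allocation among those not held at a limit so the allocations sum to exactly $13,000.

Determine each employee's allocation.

Lindqvist: $3,800 | Bergstrom: $1,900 | Orozco: $200 | Dube: $2,100 | Delacroix: $800 | Petrov: $4,200

Profit-interest units total: 67.
Pro-rata shares before constraints: Lindqvist 3,492.54; Bergstrom 2,716.42; Orozco 194.03; Dube 1,940.30; Delacroix 776.12; Petrov 3,880.60.
Capped: Bergstrom ($1,900); balance $11,100 reallocated over remaining profit-interest units 53.
Redistributed shares: Lindqvist 3,769.81 → $3,800; Orozco 209.43 → $200; Dube 2,094.34 → $2,100; Delacroix 837.74 → $800; Petrov 4,188.68 → $4,200.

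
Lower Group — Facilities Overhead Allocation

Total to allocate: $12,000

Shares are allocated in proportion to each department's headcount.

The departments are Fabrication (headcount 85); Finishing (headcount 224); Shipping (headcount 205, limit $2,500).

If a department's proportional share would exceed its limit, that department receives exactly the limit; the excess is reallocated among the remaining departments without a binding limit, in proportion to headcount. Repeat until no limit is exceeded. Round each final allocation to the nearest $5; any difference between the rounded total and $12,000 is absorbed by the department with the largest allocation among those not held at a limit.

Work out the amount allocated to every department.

Fabrication: $2,615; Finishing: $6,885; Shipping: $2,500

Sum of headcount: 514.
Proportional shares (ignoring caps): Fabrication 1,984.44; Finishing 5,229.57; Shipping 4,785.99.
Cap binds for Shipping ($2,500); balance $9,500 reallocated over remaining headcount 309.
Remaining shares: Fabrication 2,613.27 → $2,615; Finishing 6,886.73 → $6,885.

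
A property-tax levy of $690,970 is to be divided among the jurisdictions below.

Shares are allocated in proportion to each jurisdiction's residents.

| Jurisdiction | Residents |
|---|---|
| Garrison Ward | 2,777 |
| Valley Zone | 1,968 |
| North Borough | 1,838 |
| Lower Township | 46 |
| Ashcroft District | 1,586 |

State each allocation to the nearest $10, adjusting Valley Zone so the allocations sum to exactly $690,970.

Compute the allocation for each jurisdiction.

Garrison Ward: $233,580 · Valley Zone: $165,520 · North Borough: $154,600 · Lower Township: $3,870 · Ashcroft District: $133,400

Residents total: 8,215.
Proportional shares: Garrison Ward 2,777/8,215 × $690,970 = 233,575.62; Valley Zone 1,968/8,215 × $690,970 = 165,530.00; North Borough 1,838/8,215 × $690,970 = 154,595.60; Lower Township 46/8,215 × $690,970 = 3,869.10; Ashcroft District 1,586/8,215 × $690,970 = 133,399.69.
After rounding ($10): Garrison Ward $233,580; Valley Zone $165,530; North Borough $154,600; Lower Township $3,870; Ashcroft District $133,400. Sum = $690,980.
Difference $690,970 − $690,980 = −$10 applied to Valley Zone: Valley Zone becomes $165,520.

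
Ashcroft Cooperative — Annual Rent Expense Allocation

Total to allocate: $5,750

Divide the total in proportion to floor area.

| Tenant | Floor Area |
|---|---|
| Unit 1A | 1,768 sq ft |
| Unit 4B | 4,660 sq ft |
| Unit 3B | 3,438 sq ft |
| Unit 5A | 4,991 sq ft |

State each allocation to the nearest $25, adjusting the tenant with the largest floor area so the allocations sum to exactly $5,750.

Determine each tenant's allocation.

Unit 1A: $675 | Unit 4B: $1,800 | Unit 3B: $1,325 | Unit 5A: $1,950

Total floor area = 14,857.
Raw shares: Unit 1A 1,768/14,857 × $5,750 = 684.26; Unit 4B 4,660/14,857 × $5,750 = 1,803.53; Unit 3B 3,438/14,857 × $5,750 = 1,330.58; Unit 5A 4,991/14,857 × $5,750 = 1,931.63.
At nearest $25: Unit 1A $675; Unit 4B $1,800; Unit 3B $1,325; Unit 5A $1,925. Sum = $5,725.
Difference $5,750 − $5,725 = +$25 applied to largest floor area (Unit 5A): Unit 5A becomes $1,950.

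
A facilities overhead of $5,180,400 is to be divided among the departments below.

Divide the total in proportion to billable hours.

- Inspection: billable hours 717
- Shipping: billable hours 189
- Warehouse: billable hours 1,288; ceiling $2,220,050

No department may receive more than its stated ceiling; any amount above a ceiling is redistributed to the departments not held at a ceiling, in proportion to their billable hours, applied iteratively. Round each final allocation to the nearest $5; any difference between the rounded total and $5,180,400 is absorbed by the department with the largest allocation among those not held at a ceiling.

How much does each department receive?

Sum of billable hours: 2,194.
Pro-rata shares before constraints: Inspection 1,692,956.61; Shipping 446,260.53; Warehouse 3,041,182.86.
Capped: Warehouse ($2,220,050); remaining pool $2,960,350 reallocated over remaining billable hours 906.
Redistributed shares: Inspection 2,342,793.54 → $2,342,795; Shipping 617,556.46 → $617,555.

Inspection: $2,342,795; Shipping: $617,555; Warehouse: $2,220,050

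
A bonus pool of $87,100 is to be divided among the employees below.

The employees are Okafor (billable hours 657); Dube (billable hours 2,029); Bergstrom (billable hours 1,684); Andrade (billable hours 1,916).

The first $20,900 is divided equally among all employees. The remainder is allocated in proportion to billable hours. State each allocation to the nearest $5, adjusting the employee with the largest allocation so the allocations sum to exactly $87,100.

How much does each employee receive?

First tranche $20,900 split equally: $5,225 each.
Remainder $66,200 by billable hours (total 6,286): Okafor 6,919.09 → $6,920; Dube 21,368.09 → $21,370; Bergstrom 17,734.78 → $17,735; Andrade 20,178.05 → $20,180.
Rounding difference −$5 on remainder applied to Dube.
Totals: Okafor $5,225 + $6,920 = $12,145; Dube $5,225 + $21,365 = $26,590; Bergstrom $5,225 + $17,735 = $22,960; Andrade $5,225 + $20,180 = $25,405.

Okafor: $12,145 | Dube: $26,590 | Bergstrom: $22,960 | Andrade: $25,405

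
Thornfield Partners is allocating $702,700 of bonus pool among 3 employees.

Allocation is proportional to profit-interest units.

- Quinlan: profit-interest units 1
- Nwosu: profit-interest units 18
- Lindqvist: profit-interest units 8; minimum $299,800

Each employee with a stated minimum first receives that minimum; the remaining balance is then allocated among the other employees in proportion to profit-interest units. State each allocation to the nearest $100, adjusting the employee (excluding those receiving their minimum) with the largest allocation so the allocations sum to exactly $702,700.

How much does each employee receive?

Quinlan: $21,200 | Nwosu: $381,700 | Lindqvist: $299,800

Fund the minimums — Lindqvist $299,800. Remaining pool $402,900.
Remaining pool split over remaining profit-interest units 19: Quinlan 21,205.26 → $21,200; Nwosu 381,694.74 → $381,700.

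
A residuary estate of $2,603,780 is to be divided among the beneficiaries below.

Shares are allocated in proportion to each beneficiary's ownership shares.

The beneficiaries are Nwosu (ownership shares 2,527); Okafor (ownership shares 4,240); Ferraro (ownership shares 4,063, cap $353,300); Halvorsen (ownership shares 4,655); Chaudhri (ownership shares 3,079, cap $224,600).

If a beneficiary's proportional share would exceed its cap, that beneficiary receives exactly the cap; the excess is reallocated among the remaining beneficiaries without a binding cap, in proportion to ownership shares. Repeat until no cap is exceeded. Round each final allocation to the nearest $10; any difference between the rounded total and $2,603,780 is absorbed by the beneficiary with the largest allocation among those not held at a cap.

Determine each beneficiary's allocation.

Ownership shares total: 18,564.
Proportional shares (ignoring caps): Nwosu 354,436.12; Okafor 594,700.88; Ferraro 569,874.93; Halvorsen 652,908.63; Chaudhri 431,859.44.
Held at cap: Ferraro ($353,300), Chaudhri ($224,600); residual $2,025,880 reallocated over remaining ownership shares 11,422.
Shares after redistribution: Nwosu 448,205.11 → $448,210; Okafor 752,033.90 → $752,030; Halvorsen 825,640.99 → $825,640.

Nwosu: $448,210; Okafor: $752,030; Ferraro: $353,300; Halvorsen: $825,640; Chaudhri: $224,600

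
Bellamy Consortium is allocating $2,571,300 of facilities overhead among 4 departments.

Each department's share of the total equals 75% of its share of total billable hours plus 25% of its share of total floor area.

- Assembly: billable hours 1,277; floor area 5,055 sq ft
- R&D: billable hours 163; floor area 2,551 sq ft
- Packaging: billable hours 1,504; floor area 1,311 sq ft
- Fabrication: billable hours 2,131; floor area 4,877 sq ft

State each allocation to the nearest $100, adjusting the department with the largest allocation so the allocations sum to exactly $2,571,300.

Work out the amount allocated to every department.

Totals — billable hours 5,075, floor area 13,794.
Combined weights (75% billable hours + 25% floor area): Assembly 0.2803; R&D 0.0703; Packaging 0.2460; Fabrication 0.4033.
Proportional shares: Assembly 720,825.72; R&D 180,820.35; Packaging 632,607.53; Fabrication 1,037,046.40.
At nearest $100: Assembly $720,800; R&D $180,800; Packaging $632,600; Fabrication $1,037,000. Sum = $2,571,200.
Difference $2,571,300 − $2,571,200 = +$100 applied to largest allocation (Fabrication): Fabrication becomes $1,037,100.

Assembly: $720,800 | R&D: $180,800 | Packaging: $632,600 | Fabrication: $1,037,100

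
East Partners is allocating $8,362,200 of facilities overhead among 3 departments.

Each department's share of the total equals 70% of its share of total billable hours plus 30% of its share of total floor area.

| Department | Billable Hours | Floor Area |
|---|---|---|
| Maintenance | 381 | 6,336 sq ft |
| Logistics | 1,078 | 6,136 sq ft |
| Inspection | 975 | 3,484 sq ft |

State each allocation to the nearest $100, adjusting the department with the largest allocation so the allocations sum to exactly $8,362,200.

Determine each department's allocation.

Maintenance: $1,912,400 · Logistics: $3,557,300 · Inspection: $2,892,500

Billable hours total 2,434; floor area total 15,956.
Composite weights (70% billable hours + 30% floor area): Maintenance 0.2287; Logistics 0.4254; Inspection 0.3459.
Raw shares: Maintenance 1,912,437.82; Logistics 3,557,212.24; Inspection 2,892,549.94.
Rounded to nearest $100: Maintenance $1,912,400; Logistics $3,557,200; Inspection $2,892,500. Sum = $8,362,100.
Difference $8,362,200 − $8,362,100 = +$100 applied to largest allocation (Logistics): Logistics becomes $3,557,300.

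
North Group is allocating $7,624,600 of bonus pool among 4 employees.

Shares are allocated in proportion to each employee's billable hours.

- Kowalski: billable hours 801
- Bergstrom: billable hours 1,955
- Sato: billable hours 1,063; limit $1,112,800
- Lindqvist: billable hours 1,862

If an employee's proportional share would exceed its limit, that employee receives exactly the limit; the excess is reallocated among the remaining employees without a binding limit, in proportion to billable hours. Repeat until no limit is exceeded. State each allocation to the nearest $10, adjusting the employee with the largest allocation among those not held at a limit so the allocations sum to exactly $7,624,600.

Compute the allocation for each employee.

Sum of billable hours: 5,681.
Pro-rata shares before constraints: Kowalski 1,075,040.42; Bergstrom 2,623,850.20; Sato 1,426,676.61; Lindqvist 2,499,032.78.
Capped: Sato ($1,112,800); balance $6,511,800 reallocated over remaining billable hours 4,618.
Remaining shares: Kowalski 1,129,482.85 → $1,129,480; Bergstrom 2,756,727.80 → $2,756,730; Lindqvist 2,625,589.35 → $2,625,590.

Kowalski: $1,129,480 | Bergstrom: $2,756,730 | Sato: $1,112,800 | Lindqvist: $2,625,590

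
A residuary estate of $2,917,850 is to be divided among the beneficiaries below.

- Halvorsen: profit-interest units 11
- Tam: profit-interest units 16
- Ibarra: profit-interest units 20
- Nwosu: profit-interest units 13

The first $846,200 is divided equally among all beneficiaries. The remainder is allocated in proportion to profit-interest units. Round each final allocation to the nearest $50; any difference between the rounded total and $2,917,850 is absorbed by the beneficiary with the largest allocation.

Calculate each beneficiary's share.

Halvorsen: $591,350 | Tam: $764,000 | Ibarra: $902,100 | Nwosu: $660,400

$846,200 shared equally gives $211,550 per beneficiary.
Remainder $2,071,650 by profit-interest units (total 60): Halvorsen 379,802.50 → $379,800; Tam 552,440.00 → $552,450; Ibarra 690,550.00 → $690,550; Nwosu 448,857.50 → $448,850.
Totals: Halvorsen $211,550 + $379,800 = $591,350; Tam $211,550 + $552,450 = $764,000; Ibarra $211,550 + $690,550 = $902,100; Nwosu $211,550 + $448,850 = $660,400.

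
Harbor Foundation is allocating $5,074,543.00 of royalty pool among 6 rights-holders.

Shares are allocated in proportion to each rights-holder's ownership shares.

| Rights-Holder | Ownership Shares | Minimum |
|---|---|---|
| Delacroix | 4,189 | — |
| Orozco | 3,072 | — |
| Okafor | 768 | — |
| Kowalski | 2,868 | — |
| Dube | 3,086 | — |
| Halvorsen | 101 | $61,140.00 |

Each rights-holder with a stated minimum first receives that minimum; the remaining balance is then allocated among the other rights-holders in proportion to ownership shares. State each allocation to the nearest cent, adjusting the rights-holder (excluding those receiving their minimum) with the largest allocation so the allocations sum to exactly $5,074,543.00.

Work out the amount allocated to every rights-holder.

Delacroix: $1,501,905.54 · Orozco: $1,101,421.30 · Okafor: $275,355.32 · Kowalski: $1,028,280.04 · Dube: $1,106,440.80 · Halvorsen: $61,140.00

Minimums first: Halvorsen $61,140.00. Balance $5,013,403.00.
Balance split over remaining ownership shares 13,983: Delacroix 1,501,905.5401 → $1,501,905.54; Orozco 1,101,421.2984 → $1,101,421.30; Okafor 275,355.3246 → $275,355.32; Kowalski 1,028,280.0403 → $1,028,280.04; Dube 1,106,440.7965 → $1,106,440.80.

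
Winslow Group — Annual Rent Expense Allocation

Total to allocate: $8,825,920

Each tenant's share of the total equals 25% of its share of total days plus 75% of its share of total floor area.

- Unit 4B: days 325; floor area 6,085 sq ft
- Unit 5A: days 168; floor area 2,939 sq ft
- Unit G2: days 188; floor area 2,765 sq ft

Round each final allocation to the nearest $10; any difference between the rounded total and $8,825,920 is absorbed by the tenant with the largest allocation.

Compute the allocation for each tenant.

Totals — days 681, floor area 11,789.
Composite weights (25% days + 75% floor area): Unit 4B 0.5064; Unit 5A 0.2486; Unit G2 0.2449.
Unrounded shares: Unit 4B 4,469,703.49; Unit 5A 2,194,557.55; Unit G2 2,161,658.96.
At nearest $10: Unit 4B $4,469,700; Unit 5A $2,194,560; Unit G2 $2,161,660. Sum = $8,825,920.
Sum already equals the total — no adjustment.

Unit 4B: $4,469,700 | Unit 5A: $2,194,560 | Unit G2: $2,161,660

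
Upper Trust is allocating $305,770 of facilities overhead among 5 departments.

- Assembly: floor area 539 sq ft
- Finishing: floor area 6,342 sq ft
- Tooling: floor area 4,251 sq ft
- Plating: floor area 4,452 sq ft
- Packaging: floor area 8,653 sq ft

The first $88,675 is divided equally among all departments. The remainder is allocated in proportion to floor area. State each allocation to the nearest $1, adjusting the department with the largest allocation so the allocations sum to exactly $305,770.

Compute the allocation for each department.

$88,675 shared equally gives $17,735 per department.
Remainder $217,095 by floor area (total 24,237): Assembly 4,827.92 → $4,828; Finishing 56,806.39 → $56,806; Tooling 38,076.94 → $38,077; Plating 39,877.33 → $39,877; Packaging 77,506.42 → $77,506.
Rounding difference +$1 on remainder applied to Packaging.
Totals: Assembly $17,735 + $4,828 = $22,563; Finishing $17,735 + $56,806 = $74,541; Tooling $17,735 + $38,077 = $55,812; Plating $17,735 + $39,877 = $57,612; Packaging $17,735 + $77,507 = $95,242.

Assembly: $22,563; Finishing: $74,541; Tooling: $55,812; Plating: $57,612; Packaging: $95,242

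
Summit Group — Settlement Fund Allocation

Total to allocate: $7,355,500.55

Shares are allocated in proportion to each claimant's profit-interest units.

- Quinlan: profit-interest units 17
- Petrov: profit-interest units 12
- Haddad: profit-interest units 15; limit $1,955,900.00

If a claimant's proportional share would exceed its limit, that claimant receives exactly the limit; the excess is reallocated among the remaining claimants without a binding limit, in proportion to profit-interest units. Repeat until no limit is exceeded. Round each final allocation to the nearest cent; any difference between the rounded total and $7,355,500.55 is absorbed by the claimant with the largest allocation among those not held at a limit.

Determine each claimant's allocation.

Quinlan: $3,165,283.08 · Petrov: $2,234,317.47 · Haddad: $1,955,900.00

Combined profit-interest units = 44.
Pro-rata shares before constraints: Quinlan 2,841,897.9398; Petrov 2,006,045.6045; Haddad 2,507,557.0057.
Cap binds for Haddad ($1,955,900.00); balance $5,399,600.55 reallocated over remaining profit-interest units 29.
Remaining shares: Quinlan 3,165,283.0810 → $3,165,283.08; Petrov 2,234,317.4690 → $2,234,317.47.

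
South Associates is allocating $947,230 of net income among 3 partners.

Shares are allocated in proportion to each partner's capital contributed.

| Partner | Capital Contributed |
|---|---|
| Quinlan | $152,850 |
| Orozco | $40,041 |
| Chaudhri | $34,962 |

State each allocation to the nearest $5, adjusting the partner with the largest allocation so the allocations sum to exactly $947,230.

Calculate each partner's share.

Quinlan: $635,425; Orozco: $166,460; Chaudhri: $145,345

Combined capital contributed = 227,853.
Proportional shares: Quinlan 152,850/227,853 × $947,230 = 635,427.69; Orozco 40,041/227,853 × $947,230 = 166,458.36; Chaudhri 34,962/227,853 × $947,230 = 145,343.95.
After rounding ($5): Quinlan $635,430; Orozco $166,460; Chaudhri $145,345. Sum = $947,235.
Difference $947,230 − $947,235 = −$5 applied to largest allocation (Quinlan): Quinlan becomes $635,425.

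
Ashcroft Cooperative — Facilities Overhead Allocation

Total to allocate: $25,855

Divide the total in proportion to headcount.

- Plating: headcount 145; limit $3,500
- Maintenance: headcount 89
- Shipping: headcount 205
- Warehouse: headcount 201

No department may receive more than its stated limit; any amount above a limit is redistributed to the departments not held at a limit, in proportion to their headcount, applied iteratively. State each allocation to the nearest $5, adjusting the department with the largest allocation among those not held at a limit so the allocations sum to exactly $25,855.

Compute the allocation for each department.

Plating: $3,500 · Maintenance: $4,020 · Shipping: $9,260 · Warehouse: $9,075

Combined headcount = 640.
Proportional shares (ignoring caps): Plating 5,857.77; Maintenance 3,595.46; Shipping 8,281.68; Warehouse 8,120.09.
Held at cap: Plating ($3,500); residual $22,355 reallocated over remaining headcount 495.
Shares after redistribution: Maintenance 4,019.38 → $4,020; Shipping 9,258.13 → $9,260; Warehouse 9,077.48 → $9,075.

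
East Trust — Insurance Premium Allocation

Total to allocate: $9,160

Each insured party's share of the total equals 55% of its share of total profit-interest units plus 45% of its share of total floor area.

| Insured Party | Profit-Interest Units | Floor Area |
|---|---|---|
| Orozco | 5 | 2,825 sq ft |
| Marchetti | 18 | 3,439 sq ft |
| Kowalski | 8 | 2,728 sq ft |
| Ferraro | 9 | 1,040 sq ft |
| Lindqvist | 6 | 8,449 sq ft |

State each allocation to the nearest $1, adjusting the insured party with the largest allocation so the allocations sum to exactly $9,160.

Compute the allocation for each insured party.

Profit-interest units total 46; floor area total 18,481.
Combined weights (55% profit-interest units + 45% floor area): Orozco 0.1286; Marchetti 0.2990; Kowalski 0.1621; Ferraro 0.1329; Lindqvist 0.2775.
Raw shares: Orozco 1,177.70; Marchetti 2,738.43; Kowalski 1,484.63; Ferraro 1,217.66; Lindqvist 2,541.59.
At nearest $1: Orozco $1,178; Marchetti $2,738; Kowalski $1,485; Ferraro $1,218; Lindqvist $2,542. Sum = $9,161.
Difference $9,160 − $9,161 = −$1 applied to largest allocation (Marchetti): Marchetti becomes $2,737.

Orozco: $1,178; Marchetti: $2,737; Kowalski: $1,485; Ferraro: $1,218; Lindqvist: $2,542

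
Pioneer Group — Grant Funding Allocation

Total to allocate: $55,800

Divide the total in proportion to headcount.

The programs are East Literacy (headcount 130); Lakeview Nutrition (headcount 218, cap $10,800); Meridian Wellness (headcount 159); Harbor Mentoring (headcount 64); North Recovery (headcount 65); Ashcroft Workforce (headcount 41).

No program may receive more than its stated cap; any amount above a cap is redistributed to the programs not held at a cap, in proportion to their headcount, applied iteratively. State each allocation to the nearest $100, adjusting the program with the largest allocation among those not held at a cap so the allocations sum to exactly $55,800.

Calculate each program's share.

Sum of headcount: 677.
Proportional shares (ignoring caps): East Literacy 10,714.92; Lakeview Nutrition 17,968.09; Meridian Wellness 13,105.17; Harbor Mentoring 5,275.04; North Recovery 5,357.46; Ashcroft Workforce 3,379.32.
Capped: Lakeview Nutrition ($10,800); balance $45,000 reallocated over remaining headcount 459.
Remaining shares: East Literacy 12,745.10 → $12,700; Meridian Wellness 15,588.24 → $15,600; Harbor Mentoring 6,274.51 → $6,300; North Recovery 6,372.55 → $6,400; Ashcroft Workforce 4,019.61 → $4,000.

East Literacy: $12,700; Lakeview Nutrition: $10,800; Meridian Wellness: $15,600; Harbor Mentoring: $6,300; North Recovery: $6,400; Ashcroft Workforce: $4,000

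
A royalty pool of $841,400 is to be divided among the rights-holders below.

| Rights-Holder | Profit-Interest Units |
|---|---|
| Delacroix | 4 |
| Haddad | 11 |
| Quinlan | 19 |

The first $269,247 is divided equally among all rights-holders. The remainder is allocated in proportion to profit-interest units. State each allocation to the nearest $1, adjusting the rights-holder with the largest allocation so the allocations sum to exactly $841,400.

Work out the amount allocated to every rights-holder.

Equal tier: $269,247 ÷ 3 = $89,749 apiece.
Remainder $572,153 by profit-interest units (total 34): Delacroix 67,312.12 → $67,312; Haddad 185,108.32 → $185,108; Quinlan 319,732.56 → $319,733.
Totals: Delacroix $89,749 + $67,312 = $157,061; Haddad $89,749 + $185,108 = $274,857; Quinlan $89,749 + $319,733 = $409,482.

Delacroix: $157,061 · Haddad: $274,857 · Quinlan: $409,482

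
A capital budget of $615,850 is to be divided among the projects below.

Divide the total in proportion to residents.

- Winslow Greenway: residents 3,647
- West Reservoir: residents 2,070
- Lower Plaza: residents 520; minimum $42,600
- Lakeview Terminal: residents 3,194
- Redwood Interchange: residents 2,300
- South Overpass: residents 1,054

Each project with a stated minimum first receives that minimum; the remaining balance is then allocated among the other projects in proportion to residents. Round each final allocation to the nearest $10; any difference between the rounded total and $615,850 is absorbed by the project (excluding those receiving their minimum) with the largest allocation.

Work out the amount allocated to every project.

Fund the minimums — Lower Plaza $42,600. Balance $573,250.
Balance split over remaining residents 12,265: Winslow Greenway 170,455.99 → $170,460; West Reservoir 96,749.08 → $96,750; Lakeview Terminal 149,283.37 → $149,280; Redwood Interchange 107,498.98 → $107,500; South Overpass 49,262.58 → $49,260.

Winslow Greenway: $170,460; West Reservoir: $96,750; Lower Plaza: $42,600; Lakeview Terminal: $149,280; Redwood Interchange: $107,500; South Overpass: $49,260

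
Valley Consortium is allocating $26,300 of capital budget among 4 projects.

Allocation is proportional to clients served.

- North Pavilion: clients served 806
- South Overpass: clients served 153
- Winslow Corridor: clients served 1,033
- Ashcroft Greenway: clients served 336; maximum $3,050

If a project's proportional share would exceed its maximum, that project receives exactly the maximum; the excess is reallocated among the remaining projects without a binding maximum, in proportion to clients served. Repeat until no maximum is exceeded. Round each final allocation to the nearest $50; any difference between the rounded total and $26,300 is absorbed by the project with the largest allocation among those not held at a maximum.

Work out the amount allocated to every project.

North Pavilion: $9,400 · South Overpass: $1,800 · Winslow Corridor: $12,050 · Ashcroft Greenway: $3,050

Clients served total: 2,328.
Unconstrained shares: North Pavilion 9,105.58; South Overpass 1,728.48; Winslow Corridor 11,670.06; Ashcroft Greenway 3,795.88.
Held at cap: Ashcroft Greenway ($3,050); remaining pool $23,250 reallocated over remaining clients served 1,992.
Shares after redistribution: North Pavilion 9,407.38 → $9,400; South Overpass 1,785.77 → $1,800; Winslow Corridor 12,056.85 → $12,050.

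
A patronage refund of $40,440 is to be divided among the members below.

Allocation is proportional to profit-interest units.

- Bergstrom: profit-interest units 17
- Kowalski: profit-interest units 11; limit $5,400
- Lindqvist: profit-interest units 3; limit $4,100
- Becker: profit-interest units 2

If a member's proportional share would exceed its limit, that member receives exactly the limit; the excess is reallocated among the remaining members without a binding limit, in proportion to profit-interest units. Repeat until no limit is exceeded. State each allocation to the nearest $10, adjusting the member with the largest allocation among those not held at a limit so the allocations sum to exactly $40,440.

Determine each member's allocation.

Total profit-interest units = 33.
Unconstrained shares: Bergstrom 20,832.73; Kowalski 13,480.00; Lindqvist 3,676.36; Becker 2,450.91.
Cap binds for Kowalski ($5,400); residual $35,040 reallocated over remaining profit-interest units 22.
Cap binds for Lindqvist ($4,100); residual $30,940 reallocated over remaining profit-interest units 19.
Remaining shares: Bergstrom 27,683.16 → $27,680; Becker 3,256.84 → $3,260.

Bergstrom: $27,680 | Kowalski: $5,400 | Lindqvist: $4,100 | Becker: $3,260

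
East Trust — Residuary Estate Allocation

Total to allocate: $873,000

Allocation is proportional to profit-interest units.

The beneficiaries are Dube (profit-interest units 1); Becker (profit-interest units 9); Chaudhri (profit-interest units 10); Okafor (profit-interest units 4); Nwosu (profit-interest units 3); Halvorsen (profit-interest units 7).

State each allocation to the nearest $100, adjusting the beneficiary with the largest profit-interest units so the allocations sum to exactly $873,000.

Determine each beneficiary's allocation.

Sum of profit-interest units: 1 + 9 + 10 + 4 + 3 + 7 = 34.
Unrounded shares: Dube 25,676.47; Becker 231,088.24; Chaudhri 256,764.71; Okafor 102,705.88; Nwosu 77,029.41; Halvorsen 179,735.29.
After rounding ($100): Dube $25,700; Becker $231,100; Chaudhri $256,800; Okafor $102,700; Nwosu $77,000; Halvorsen $179,700. Sum = $873,000.
Rounded total matches; no reconciliation needed.

Dube: $25,700; Becker: $231,100; Chaudhri: $256,800; Okafor: $102,700; Nwosu: $77,000; Halvorsen: $179,700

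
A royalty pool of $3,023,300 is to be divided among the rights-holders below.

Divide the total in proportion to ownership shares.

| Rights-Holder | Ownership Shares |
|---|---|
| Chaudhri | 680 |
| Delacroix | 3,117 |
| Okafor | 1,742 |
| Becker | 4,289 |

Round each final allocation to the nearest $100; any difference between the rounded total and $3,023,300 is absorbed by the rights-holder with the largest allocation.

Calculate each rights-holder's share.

Chaudhri: $209,200 · Delacroix: $958,900 · Okafor: $535,900 · Becker: $1,319,300

Ownership shares total: 9,828.
Raw shares: Chaudhri 680/9,828 × $3,023,300 = 209,182.34; Delacroix 3,117/9,828 × $3,023,300 = 958,854.91; Okafor 1,742/9,828 × $3,023,300 = 535,875.93; Becker 4,289/9,828 × $3,023,300 = 1,319,386.82.
After rounding ($100): Chaudhri $209,200; Delacroix $958,900; Okafor $535,900; Becker $1,319,400. Sum = $3,023,400.
Difference $3,023,300 − $3,023,400 = −$100 applied to largest allocation (Becker): Becker becomes $1,319,300.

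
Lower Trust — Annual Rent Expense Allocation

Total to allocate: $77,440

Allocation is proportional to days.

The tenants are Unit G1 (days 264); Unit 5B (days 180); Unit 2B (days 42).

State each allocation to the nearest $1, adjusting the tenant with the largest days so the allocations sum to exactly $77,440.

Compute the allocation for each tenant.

Days total: 486.
Proportional shares: Unit G1 264/486 × $77,440 = 42,066.17; Unit 5B 180/486 × $77,440 = 28,681.48; Unit 2B 42/486 × $77,440 = 6,692.35.
At nearest $1: Unit G1 $42,066; Unit 5B $28,681; Unit 2B $6,692. Sum = $77,439.
Difference $77,440 − $77,439 = +$1 applied to largest days (Unit G1): Unit G1 becomes $42,067.

Unit G1: $42,067 | Unit 5B: $28,681 | Unit 2B: $6,692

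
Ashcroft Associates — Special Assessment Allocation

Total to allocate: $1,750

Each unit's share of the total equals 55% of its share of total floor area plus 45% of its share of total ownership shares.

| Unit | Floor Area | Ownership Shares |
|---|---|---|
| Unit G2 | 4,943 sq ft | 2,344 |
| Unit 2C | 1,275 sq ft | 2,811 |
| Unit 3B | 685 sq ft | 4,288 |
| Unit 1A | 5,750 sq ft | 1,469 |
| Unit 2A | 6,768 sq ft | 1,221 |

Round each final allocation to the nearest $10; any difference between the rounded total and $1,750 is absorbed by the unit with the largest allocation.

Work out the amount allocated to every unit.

Totals — floor area 19,421, ownership shares 12,133.
Blended shares (55% floor area + 45% ownership shares): Unit G2 0.2269; Unit 2C 0.1404; Unit 3B 0.1784; Unit 1A 0.2173; Unit 2A 0.2370.
Unrounded shares: Unit G2 397.11; Unit 2C 245.64; Unit 3B 312.26; Unit 1A 380.31; Unit 2A 414.67.
At nearest $10: Unit G2 $400; Unit 2C $250; Unit 3B $310; Unit 1A $380; Unit 2A $410. Sum = $1,750.
No rounding difference to absorb.

Unit G2: $400 · Unit 2C: $250 · Unit 3B: $310 · Unit 1A: $380 · Unit 2A: $410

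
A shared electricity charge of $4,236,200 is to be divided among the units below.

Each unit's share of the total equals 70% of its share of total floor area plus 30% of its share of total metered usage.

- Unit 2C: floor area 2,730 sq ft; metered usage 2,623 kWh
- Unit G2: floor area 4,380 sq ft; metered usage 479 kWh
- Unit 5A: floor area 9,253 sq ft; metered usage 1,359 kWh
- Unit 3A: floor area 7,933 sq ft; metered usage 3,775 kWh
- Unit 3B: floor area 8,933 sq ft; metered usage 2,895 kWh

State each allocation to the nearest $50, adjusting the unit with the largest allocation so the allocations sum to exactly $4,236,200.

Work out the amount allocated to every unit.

Unit 2C: $543,100 · Unit G2: $445,550 · Unit 5A: $980,900 · Unit 3A: $1,138,950 · Unit 3B: $1,127,700

Totals — floor area 33,229, metered usage 11,131.
Composite weights (70% floor area + 30% metered usage): Unit 2C 0.1282; Unit G2 0.1052; Unit 5A 0.2316; Unit 3A 0.2689; Unit 3B 0.2662.
Pro-rata amounts: Unit 2C 543,099.75; Unit G2 445,557.98; Unit 5A 980,894.42; Unit 3A 1,138,940.30; Unit 3B 1,127,707.55.
At nearest $50: Unit 2C $543,100; Unit G2 $445,550; Unit 5A $980,900; Unit 3A $1,138,950; Unit 3B $1,127,700. Sum = $4,236,200.
Sum already equals the total — no adjustment.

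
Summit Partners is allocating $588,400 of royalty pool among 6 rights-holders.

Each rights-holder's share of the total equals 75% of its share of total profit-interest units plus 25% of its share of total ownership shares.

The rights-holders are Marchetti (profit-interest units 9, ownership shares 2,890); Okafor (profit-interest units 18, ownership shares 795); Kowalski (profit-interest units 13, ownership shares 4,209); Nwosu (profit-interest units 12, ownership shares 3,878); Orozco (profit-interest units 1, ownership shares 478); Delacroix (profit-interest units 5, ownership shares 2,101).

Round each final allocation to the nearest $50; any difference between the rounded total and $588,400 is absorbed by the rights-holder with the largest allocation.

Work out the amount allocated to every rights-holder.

Marchetti: $98,100; Okafor: $145,100; Kowalski: $142,050; Nwosu: $131,050; Orozco: $12,500; Delacroix: $59,600

Totals — profit-interest units 58, ownership shares 14,351.
Combined weights (75% profit-interest units + 25% ownership shares): Marchetti 0.1667; Okafor 0.2466; Kowalski 0.2414; Nwosu 0.2227; Orozco 0.0213; Delacroix 0.1013.
Pro-rata amounts: Marchetti 98,100.54; Okafor 145,104.05; Kowalski 142,054.98; Nwosu 131,053.56; Orozco 12,508.20; Delacroix 59,578.68.
Rounded to nearest $50: Marchetti $98,100; Okafor $145,100; Kowalski $142,050; Nwosu $131,050; Orozco $12,500; Delacroix $59,600. Sum = $588,400.
Sum already equals the total — no adjustment.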